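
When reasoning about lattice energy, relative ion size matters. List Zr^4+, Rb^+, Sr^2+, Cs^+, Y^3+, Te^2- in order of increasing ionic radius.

Zr^4+: 36 e⁻, Z=40, Y^3+: 36 e⁻, Z=39, Sr^2+: 36 e⁻, Z=38, Rb^+: 36 e⁻, Z=37, Cs^+: 54 e⁻, Z=55, Te^2-: 54 e⁻, Z=52. Zr^4+ < Y^3+ (both 36 e⁻, Z=40>39); Y^3+ < Sr^2+ (both 36 e⁻, Z=39>38); Sr^2+ < Rb^+ (both 36 e⁻, Z=38>37); Rb^+ < Cs^+ (same group, period 5 vs 6); Cs^+ < Te^2- (isoelectronic, higher Z=55 is smaller).

Zr^4+ < Y^3+ < Sr^2+ < Rb^+ < Cs^+ < Te^2-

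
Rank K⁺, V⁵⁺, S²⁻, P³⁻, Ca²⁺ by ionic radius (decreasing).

P³⁻ > S²⁻ > K⁺ > Ca²⁺ > V⁵⁺

Each ion has 18 electrons. The ranking follows nuclear charge in reverse — greater Z gives a smaller radius. V⁵⁺ (Z=23), Ca²⁺ (Z=20), K⁺ (Z=19), S²⁻ (Z=16), P³⁻ (Z=15).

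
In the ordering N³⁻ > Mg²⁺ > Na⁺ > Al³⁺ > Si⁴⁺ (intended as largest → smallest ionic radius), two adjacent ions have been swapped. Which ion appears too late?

Compare adjacent ions: they are isoelectronic (10 e⁻) and Mg has more protons than Na (12 vs 11), making Mg²⁺ smaller — yet in this decreasing list Mg²⁺ sits before Na⁺. Nothing else is reversed, so Na⁺ should move one place to the left.

Na⁺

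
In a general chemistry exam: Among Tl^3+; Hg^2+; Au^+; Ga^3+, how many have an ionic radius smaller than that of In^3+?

1

Tabulating Z and e⁻: Ga^3+ (Z=31, 28 e⁻), In^3+ (Z=49, 46 e⁻), Tl^3+ (Z=81, 78 e⁻), Hg^2+ (Z=80, 78 e⁻), Au^+ (Z=79, 78 e⁻). Ga^3+ < In^3+ (same group, period 4 vs 5); In^3+ < Tl^3+ (same group, 1 shell fewer); Tl^3+ < Hg^2+ (both 78 e⁻, Z=81>80); Hg^2+ < Au^+ (both 78 e⁻, Z=80>79).
Overall: Ga^3+ < In^3+ < Tl^3+ < Hg^2+ < Au^+. In^3+ has 1 below it and 3 above. That's 1.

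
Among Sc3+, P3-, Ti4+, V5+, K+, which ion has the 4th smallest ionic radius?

Isoelectronic series (18 e⁻ each). Size is set by nuclear charge: more protons means a smaller ion. V5+ (Z=23), Ti4+ (Z=22), Sc3+ (Z=21), K+ (Z=19), P3- (Z=15).
So the order is V5+ < Ti4+ < Sc3+ < K+ < P3-; the 4th-smallest ion is K+.

K+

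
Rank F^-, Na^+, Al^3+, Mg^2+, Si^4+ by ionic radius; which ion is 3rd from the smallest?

Mg^2+

These species are isoelectronic with 10 electrons. The only difference is the number of protons: Si^4+ (Z=14), Al^3+ (Z=13), Mg^2+ (Z=12), Na^+ (Z=11), F^- (Z=9). The strongest nuclear pull (Si^4+) gives the smallest ion.
So the order is Si^4+ < Al^3+ < Mg^2+ < Na^+ < F^-; the 3rd-smallest ion is Mg^2+.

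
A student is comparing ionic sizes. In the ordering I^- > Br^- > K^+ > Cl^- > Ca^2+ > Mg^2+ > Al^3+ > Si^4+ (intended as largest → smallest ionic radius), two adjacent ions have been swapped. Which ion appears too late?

Scanning neighbour by neighbour, only K^+/Cl^- violates a trend: both have 18 electrons but Z(K)=19 > Z(Cl)=17, so K^+ should be the smaller of the two. That makes Cl^- the one sitting a position late relative to where it belongs.

Cl^-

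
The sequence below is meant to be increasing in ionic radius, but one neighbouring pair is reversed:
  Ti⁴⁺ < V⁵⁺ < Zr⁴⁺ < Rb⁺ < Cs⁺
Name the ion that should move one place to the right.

Ti⁴⁺

Compare adjacent ions: they are isoelectronic (18 e⁻) and V has more protons than Ti (23 vs 22), making V⁵⁺ smaller — yet in this increasing list Ti⁴⁺ sits before V⁵⁺. Nothing else is reversed, so Ti⁴⁺ should move one place to the right.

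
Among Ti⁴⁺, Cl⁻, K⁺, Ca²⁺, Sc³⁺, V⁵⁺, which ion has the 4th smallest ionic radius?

Ca²⁺

Isoelectronic series (18 e⁻ each). Size is set by nuclear charge: more protons means a smaller ion. V⁵⁺ (Z=23), Ti⁴⁺ (Z=22), Sc³⁺ (Z=21), Ca²⁺ (Z=20), K⁺ (Z=19), Cl⁻ (Z=17).
That gives V⁵⁺ < Ti⁴⁺ < Sc³⁺ < Ca²⁺ < K⁺ < Cl⁻. From the smallest end, number 4 is Ca²⁺.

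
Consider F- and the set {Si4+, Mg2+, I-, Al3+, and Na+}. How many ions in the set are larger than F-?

Tabulating Z and e⁻: Si4+ has 10 e⁻ (Z=14), Al3+ has 10 e⁻ (Z=13), Mg2+ has 10 e⁻ (Z=12), Na+ has 10 e⁻ (Z=11), F- has 10 e⁻ (Z=9), I- has 54 e⁻ (Z=53). Si4+ < Al3+ (both 10 e⁻, Z=14>13); Al3+ < Mg2+ (isoelectronic, higher Z=13 is smaller); Mg2+ < Na+ (both 10 e⁻, Z=12>11); Na+ < F- (both 10 e⁻, Z=11>9); F- < I- (same group, period 2 vs 5).
Ordering all of them (including F-) by radius gives Si4+ < Al3+ < Mg2+ < Na+ < F- < I-. So 1 is larger.

1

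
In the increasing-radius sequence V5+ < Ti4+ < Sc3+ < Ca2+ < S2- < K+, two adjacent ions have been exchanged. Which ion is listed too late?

K+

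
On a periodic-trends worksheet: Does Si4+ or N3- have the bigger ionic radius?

N3-

Each ion has 10 electrons. The ranking follows nuclear charge in reverse — greater Z gives a smaller radius. Si4+ (Z=14), N3- (Z=7).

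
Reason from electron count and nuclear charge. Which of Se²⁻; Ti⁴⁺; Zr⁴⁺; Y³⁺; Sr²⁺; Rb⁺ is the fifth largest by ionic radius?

Tabulating Z and e⁻: Ti⁴⁺: 18 e⁻, Z=22, Zr⁴⁺: 36 e⁻, Z=40, Y³⁺: 36 e⁻, Z=39, Sr²⁺: 36 e⁻, Z=38, Rb⁺: 36 e⁻, Z=37, Se²⁻: 36 e⁻, Z=34. Ti⁴⁺ < Zr⁴⁺ (same group, period 4 vs 5); Zr⁴⁺ < Y³⁺ (both 36 e⁻, Z=40>39); Y³⁺ < Sr²⁺ (isoelectronic, higher Z=39 is smaller); Sr²⁺ < Rb⁺ (isoelectronic, higher Z=38 is smaller); Rb⁺ < Se²⁻ (isoelectronic, higher Z=37 is smaller).
Ordering: Ti⁴⁺ < Zr⁴⁺ < Y³⁺ < Sr²⁺ < Rb⁺ < Se²⁻. The fifth largest is Zr⁴⁺.

Zr⁴⁺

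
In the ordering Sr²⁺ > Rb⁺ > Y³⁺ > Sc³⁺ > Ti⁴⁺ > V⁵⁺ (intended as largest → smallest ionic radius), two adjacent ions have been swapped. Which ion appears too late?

The pair Sr²⁺, Rb⁺ is the wrong way round — both have 36 electrons but Z(Sr)=38 > Z(Rb)=37, so Sr²⁺ should be the smaller of the two. All other adjacent pairs agree with periodic trends, so Rb⁺ is the misplaced ion.

Rb⁺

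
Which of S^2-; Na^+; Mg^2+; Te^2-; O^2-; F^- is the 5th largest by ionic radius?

Mg^2+ has 10 e⁻ (Z=12), Na^+ has 10 e⁻ (Z=11), F^- has 10 e⁻ (Z=9), O^2- has 10 e⁻ (Z=8), S^2- has 18 e⁻ (Z=16), Te^2- has 54 e⁻ (Z=52). Mg^2+ < Na^+ (isoelectronic, higher Z=12 is smaller); Na^+ < F^- (both 10 e⁻, Z=11>9); F^- < O^2- (isoelectronic, higher Z=9 is smaller); O^2- < S^2- (same group, period 2 vs 3); S^2- < Te^2- (same group, 2 shells fewer).
That gives Mg^2+ < Na^+ < F^- < O^2- < S^2- < Te^2-. From the largest end, number 5 is Na^+.

Na^+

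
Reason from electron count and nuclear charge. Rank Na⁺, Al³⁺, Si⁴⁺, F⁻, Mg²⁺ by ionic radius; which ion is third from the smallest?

Mg²⁺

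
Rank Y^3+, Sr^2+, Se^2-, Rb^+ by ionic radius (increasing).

Y^3+ < Sr^2+ < Rb^+ < Se^2-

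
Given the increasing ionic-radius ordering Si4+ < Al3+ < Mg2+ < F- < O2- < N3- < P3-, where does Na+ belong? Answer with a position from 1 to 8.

4

Work out protons and electrons: Si4+ has 10 e⁻ (Z=14), Al3+ has 10 e⁻ (Z=13), Mg2+ has 10 e⁻ (Z=12), Na+ has 10 e⁻ (Z=11), F- has 10 e⁻ (Z=9), O2- has 10 e⁻ (Z=8), N3- has 10 e⁻ (Z=7), P3- has 18 e⁻ (Z=15). Si4+ < Al3+ (both 10 e⁻, Z=14>13); Al3+ < Mg2+ (both 10 e⁻, Z=13>12); Mg2+ < Na+ (both 10 e⁻, Z=12>11); Na+ < F- (isoelectronic, higher Z=11 is smaller); F- < O2- (both 10 e⁻, Z=9>8); O2- < N3- (both 10 e⁻, Z=8>7); N3- < P3- (same group, period 2 vs 3).
Merged order: Si4+ < Al3+ < Mg2+ < Na+ < F- < O2- < N3- < P3- — Na+ is number 4.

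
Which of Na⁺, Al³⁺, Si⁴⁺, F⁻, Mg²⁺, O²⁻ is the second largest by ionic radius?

These species are isoelectronic with 10 electrons. The only difference is the number of protons: Si⁴⁺ (Z=14), Al³⁺ (Z=13), Mg²⁺ (Z=12), Na⁺ (Z=11), F⁻ (Z=9), O²⁻ (Z=8). The strongest nuclear pull (Si⁴⁺) gives the smallest ion.
That gives Si⁴⁺ < Al³⁺ < Mg²⁺ < Na⁺ < F⁻ < O²⁻. From the largest end, number 2 is F⁻.

F⁻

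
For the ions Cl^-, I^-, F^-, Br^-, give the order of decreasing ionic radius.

I^- > Br^- > Cl^- > F^-

These ions sit in one column with identical charge. Each step down the periodic table adds a principal shell, increasing the radius.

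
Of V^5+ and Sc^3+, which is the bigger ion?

Sc^3+

Each ion has 18 electrons. The ranking follows nuclear charge in reverse — greater Z gives a smaller radius. V^5+ (Z=23), Sc^3+ (Z=21).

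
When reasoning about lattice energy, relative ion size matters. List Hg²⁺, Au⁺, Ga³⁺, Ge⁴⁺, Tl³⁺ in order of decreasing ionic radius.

Electron counts and nuclear charges: Ge⁴⁺ has 28 e⁻ (Z=32), Ga³⁺ has 28 e⁻ (Z=31), Tl³⁺ has 78 e⁻ (Z=81), Hg²⁺ has 78 e⁻ (Z=80), Au⁺ has 78 e⁻ (Z=79). Ge⁴⁺ < Ga³⁺ (both 28 e⁻, Z=32>31); Ga³⁺ < Tl³⁺ (same group, 2 shells fewer); Tl³⁺ < Hg²⁺ (isoelectronic, higher Z=81 is smaller); Hg²⁺ < Au⁺ (isoelectronic, higher Z=80 is smaller).

Au⁺ > Hg²⁺ > Tl³⁺ > Ga³⁺ > Ge⁴⁺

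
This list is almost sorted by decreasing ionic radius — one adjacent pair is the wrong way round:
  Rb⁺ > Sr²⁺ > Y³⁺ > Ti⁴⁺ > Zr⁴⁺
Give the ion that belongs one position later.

Ti⁴⁺

The pair Ti⁴⁺, Zr⁴⁺ is the wrong way round — same group and charge — period 4 sits above period 5, so Ti⁴⁺ is smaller. All other adjacent pairs agree with periodic trends, so Ti⁴⁺ is the misplaced ion.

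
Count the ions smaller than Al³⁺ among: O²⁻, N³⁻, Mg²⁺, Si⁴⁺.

These species are isoelectronic with 10 electrons. The only difference is the number of protons: Si⁴⁺ (Z=14), Al³⁺ (Z=13), Mg²⁺ (Z=12), O²⁻ (Z=8), N³⁻ (Z=7). The strongest nuclear pull (Si⁴⁺) gives the smallest ion.
Ordering all of them (including Al³⁺) by radius gives Si⁴⁺ < Al³⁺ < Mg²⁺ < O²⁻ < N³⁻. Count: 1.

1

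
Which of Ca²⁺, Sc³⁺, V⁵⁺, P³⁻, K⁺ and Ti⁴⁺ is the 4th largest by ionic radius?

Sc³⁺

All of these have 18 electrons (isoelectronic). With the same electron cloud, the ion with the most protons pulls it in tightest. Nuclear charges: V⁵⁺ (Z=23), Ti⁴⁺ (Z=22), Sc³⁺ (Z=21), Ca²⁺ (Z=20), K⁺ (Z=19), P³⁻ (Z=15). Highest Z is smallest.
So the order is V⁵⁺ < Ti⁴⁺ < Sc³⁺ < Ca²⁺ < K⁺ < P³⁻; the 4th-largest ion is Sc³⁺.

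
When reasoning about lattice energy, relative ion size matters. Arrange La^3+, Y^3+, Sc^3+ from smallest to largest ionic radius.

Sc^3+ < Y^3+ < La^3+

Same group, same charge. Going down the group adds an extra shell of electrons, so the ion gets larger: Sc^3+ is highest in the group and smallest.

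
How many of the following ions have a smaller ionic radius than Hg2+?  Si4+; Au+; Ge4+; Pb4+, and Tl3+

4

Work out protons and electrons: Si4+: 10 e⁻, Z=14, Ge4+: 28 e⁻, Z=32, Pb4+: 78 e⁻, Z=82, Tl3+: 78 e⁻, Z=81, Hg2+: 78 e⁻, Z=80, Au+: 78 e⁻, Z=79. Si4+ < Ge4+ (same group, period 3 vs 4); Ge4+ < Pb4+ (same group, period 4 vs 6); Pb4+ < Tl3+ (isoelectronic, higher Z=82 is smaller); Tl3+ < Hg2+ (both 78 e⁻, Z=81>80); Hg2+ < Au+ (both 78 e⁻, Z=80>79).
Relative to Hg2+, the ions that are smaller are Si4+, Ge4+, Pb4+, Tl3+. So 4 are smaller.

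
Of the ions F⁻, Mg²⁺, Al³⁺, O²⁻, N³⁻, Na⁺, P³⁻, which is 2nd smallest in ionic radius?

Mg²⁺

Tabulating Z and e⁻: Al³⁺ (Z=13, 10 e⁻), Mg²⁺ (Z=12, 10 e⁻), Na⁺ (Z=11, 10 e⁻), F⁻ (Z=9, 10 e⁻), O²⁻ (Z=8, 10 e⁻), N³⁻ (Z=7, 10 e⁻), P³⁻ (Z=15, 18 e⁻). Al³⁺ < Mg²⁺ (isoelectronic, higher Z=13 is smaller); Mg²⁺ < Na⁺ (both 10 e⁻, Z=12>11); Na⁺ < F⁻ (both 10 e⁻, Z=11>9); F⁻ < O²⁻ (isoelectronic, higher Z=9 is smaller); O²⁻ < N³⁻ (both 10 e⁻, Z=8>7); N³⁻ < P³⁻ (same group, period 2 vs 3).
Full ascending order: Al³⁺ < Mg²⁺ < Na⁺ < F⁻ < O²⁻ < N³⁻ < P³⁻. Counting from the smallest, position 2 is Mg²⁺.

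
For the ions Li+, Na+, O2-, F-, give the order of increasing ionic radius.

Work out protons and electrons: Li+ has 2 e⁻ (Z=3), Na+ has 10 e⁻ (Z=11), F- has 10 e⁻ (Z=9), O2- has 10 e⁻ (Z=8). Li+ < Na+ (same group, 1 shell fewer); Na+ < F- (both 10 e⁻, Z=11>9); F- < O2- (both 10 e⁻, Z=9>8).

Li+ < Na+ < F- < O2-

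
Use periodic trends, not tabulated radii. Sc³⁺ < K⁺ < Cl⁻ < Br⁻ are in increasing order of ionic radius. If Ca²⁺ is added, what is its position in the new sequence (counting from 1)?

Electron counts and nuclear charges: Sc³⁺: 18 e⁻, Z=21, Ca²⁺: 18 e⁻, Z=20, K⁺: 18 e⁻, Z=19, Cl⁻: 18 e⁻, Z=17, Br⁻: 36 e⁻, Z=35. Sc³⁺ < Ca²⁺ (both 18 e⁻, Z=21>20); Ca²⁺ < K⁺ (both 18 e⁻, Z=20>19); K⁺ < Cl⁻ (both 18 e⁻, Z=19>17); Cl⁻ < Br⁻ (same group, 1 shell fewer).
With Ca²⁺ included the full order is Sc³⁺ < Ca²⁺ < K⁺ < Cl⁻ < Br⁻, so it takes position 2.

2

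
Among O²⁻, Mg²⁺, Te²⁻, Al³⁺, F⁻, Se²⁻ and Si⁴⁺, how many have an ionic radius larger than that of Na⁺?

4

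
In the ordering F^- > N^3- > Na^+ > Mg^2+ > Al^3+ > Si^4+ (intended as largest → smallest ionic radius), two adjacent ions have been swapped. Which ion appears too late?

N^3-

Compare adjacent ions: they are isoelectronic (10 e⁻) and F has more protons than N (9 vs 7), making F^- smaller — yet in this decreasing list F^- sits before N^3-. Nothing else is reversed, so N^3- should move one place to the left.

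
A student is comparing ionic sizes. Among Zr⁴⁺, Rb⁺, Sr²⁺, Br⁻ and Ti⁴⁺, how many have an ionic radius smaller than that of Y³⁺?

Ti⁴⁺ has 18 e⁻ (Z=22), Zr⁴⁺ has 36 e⁻ (Z=40), Y³⁺ has 36 e⁻ (Z=39), Sr²⁺ has 36 e⁻ (Z=38), Rb⁺ has 36 e⁻ (Z=37), Br⁻ has 36 e⁻ (Z=35). Ti⁴⁺ < Zr⁴⁺ (same group, period 4 vs 5); Zr⁴⁺ < Y³⁺ (both 36 e⁻, Z=40>39); Y³⁺ < Sr²⁺ (both 36 e⁻, Z=39>38); Sr²⁺ < Rb⁺ (both 36 e⁻, Z=38>37); Rb⁺ < Br⁻ (both 36 e⁻, Z=37>35).
Relative to Y³⁺, the ions that are smaller are Ti⁴⁺, Zr⁴⁺. Count: 2.

2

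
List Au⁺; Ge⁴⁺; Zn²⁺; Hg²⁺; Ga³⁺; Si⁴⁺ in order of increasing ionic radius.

Si⁴⁺ < Ge⁴⁺ < Ga³⁺ < Zn²⁺ < Hg²⁺ < Au⁺

First list Z and electron count for each: Si⁴⁺ (Z=14, 10 e⁻), Ge⁴⁺ (Z=32, 28 e⁻), Ga³⁺ (Z=31, 28 e⁻), Zn²⁺ (Z=30, 28 e⁻), Hg²⁺ (Z=80, 78 e⁻), Au⁺ (Z=79, 78 e⁻). Si⁴⁺ < Ge⁴⁺ (same group, 1 shell fewer); Ge⁴⁺ < Ga³⁺ (isoelectronic, higher Z=32 is smaller); Ga³⁺ < Zn²⁺ (both 28 e⁻, Z=31>30); Zn²⁺ < Hg²⁺ (same group, period 4 vs 6); Hg²⁺ < Au⁺ (isoelectronic, higher Z=80 is smaller).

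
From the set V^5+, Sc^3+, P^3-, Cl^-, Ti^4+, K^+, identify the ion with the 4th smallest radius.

K^+

Each ion has 18 electrons. The ranking follows nuclear charge in reverse — greater Z gives a smaller radius. V^5+ (Z=23), Ti^4+ (Z=22), Sc^3+ (Z=21), K^+ (Z=19), Cl^- (Z=17), P^3- (Z=15).
Full ascending order: V^5+ < Ti^4+ < Sc^3+ < K^+ < Cl^- < P^3-. Counting from the smallest, position 4 is K^+.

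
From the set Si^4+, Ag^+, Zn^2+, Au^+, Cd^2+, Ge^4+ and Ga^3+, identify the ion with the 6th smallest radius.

First list Z and electron count for each: Si^4+: 10 e⁻, Z=14, Ge^4+: 28 e⁻, Z=32, Ga^3+: 28 e⁻, Z=31, Zn^2+: 28 e⁻, Z=30, Cd^2+: 46 e⁻, Z=48, Ag^+: 46 e⁻, Z=47, Au^+: 78 e⁻, Z=79. Si^4+ < Ge^4+ (same group, period 3 vs 4); Ge^4+ < Ga^3+ (both 28 e⁻, Z=32>31); Ga^3+ < Zn^2+ (both 28 e⁻, Z=31>30); Zn^2+ < Cd^2+ (same group, 1 shell fewer); Cd^2+ < Ag^+ (isoelectronic, higher Z=48 is smaller); Ag^+ < Au^+ (same group, period 5 vs 6).
Ordering: Si^4+ < Ge^4+ < Ga^3+ < Zn^2+ < Cd^2+ < Ag^+ < Au^+. The 6th smallest is Ag^+.

Ag^+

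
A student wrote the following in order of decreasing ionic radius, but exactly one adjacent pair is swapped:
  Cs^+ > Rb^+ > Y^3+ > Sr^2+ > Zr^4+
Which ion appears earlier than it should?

Y^3+

Compare adjacent ions: both have 36 electrons but Z(Y)=39 > Z(Sr)=38, so Y^3+ should be the smaller of the two — yet in this decreasing list Y^3+ sits before Sr^2+. Nothing else is reversed, so Y^3+ should move one place to the right.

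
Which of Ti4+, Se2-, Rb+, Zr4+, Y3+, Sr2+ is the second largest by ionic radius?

Rb+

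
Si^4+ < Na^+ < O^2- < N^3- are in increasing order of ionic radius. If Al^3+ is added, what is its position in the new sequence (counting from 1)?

Isoelectronic series (10 e⁻ each). Size is set by nuclear charge: more protons means a smaller ion. Si^4+ (Z=14), Al^3+ (Z=13), Na^+ (Z=11), O^2- (Z=8), N^3- (Z=7).
Putting Al^3+ in gives Si^4+ < Al^3+ < Na^+ < O^2- < N^3-; it lands at slot 2.

2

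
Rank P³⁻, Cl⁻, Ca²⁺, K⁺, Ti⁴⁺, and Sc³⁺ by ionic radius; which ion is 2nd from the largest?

Each ion has 18 electrons. The ranking follows nuclear charge in reverse — greater Z gives a smaller radius. Ti⁴⁺ (Z=22), Sc³⁺ (Z=21), Ca²⁺ (Z=20), K⁺ (Z=19), Cl⁻ (Z=17), P³⁻ (Z=15).
So the order is Ti⁴⁺ < Sc³⁺ < Ca²⁺ < K⁺ < Cl⁻ < P³⁻; the 2nd-largest ion is Cl⁻.

Cl⁻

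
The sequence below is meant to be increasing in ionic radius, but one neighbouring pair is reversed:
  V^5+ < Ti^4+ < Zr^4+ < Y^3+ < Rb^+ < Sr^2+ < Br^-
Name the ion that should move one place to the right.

Rb^+

Check each adjacent pair. Rb^+ and Sr^2+ are reversed: they are isoelectronic (36 e⁻) and Sr has more protons than Rb (38 vs 37), making Sr^2+ smaller. No other neighbouring pair contradicts the periodic trends, so Rb^+ is the ion listed too early.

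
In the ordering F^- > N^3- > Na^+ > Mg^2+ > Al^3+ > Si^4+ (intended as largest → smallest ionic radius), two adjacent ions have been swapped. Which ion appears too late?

N^3-

The pair F^-, N^3- is the wrong way round — both have 10 electrons but Z(F)=9 > Z(N)=7, so F^- should be the smaller of the two. All other adjacent pairs agree with periodic trends, so N^3- is the misplaced ion.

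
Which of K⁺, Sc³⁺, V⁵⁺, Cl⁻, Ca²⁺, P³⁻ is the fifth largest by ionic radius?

Sc³⁺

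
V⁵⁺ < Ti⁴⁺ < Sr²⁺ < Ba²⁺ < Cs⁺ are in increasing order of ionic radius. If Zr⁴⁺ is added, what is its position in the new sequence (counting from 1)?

3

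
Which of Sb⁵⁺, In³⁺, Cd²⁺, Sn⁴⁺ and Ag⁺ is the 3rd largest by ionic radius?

In³⁺

Each ion has 46 electrons. The ranking follows nuclear charge in reverse — greater Z gives a smaller radius. Sb⁵⁺ (Z=51), Sn⁴⁺ (Z=50), In³⁺ (Z=49), Cd²⁺ (Z=48), Ag⁺ (Z=47).
So the order is Sb⁵⁺ < Sn⁴⁺ < In³⁺ < Cd²⁺ < Ag⁺; the 3rd-largest ion is In³⁺.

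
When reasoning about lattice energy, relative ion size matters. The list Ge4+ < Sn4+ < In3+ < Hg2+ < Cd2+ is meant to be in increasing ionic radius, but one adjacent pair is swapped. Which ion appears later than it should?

The pair Hg2+, Cd2+ is the wrong way round — Cd2+ and Hg2+ are in one column with the same charge; the lighter period-5 ion has one fewer shell and is smaller. All other adjacent pairs agree with periodic trends, so Cd2+ is the misplaced ion.

Cd2+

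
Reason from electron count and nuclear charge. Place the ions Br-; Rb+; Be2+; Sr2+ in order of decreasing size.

Be2+ (Z=4, 2 e⁻), Sr2+ (Z=38, 36 e⁻), Rb+ (Z=37, 36 e⁻), Br- (Z=35, 36 e⁻). Be2+ < Sr2+ (same group, 3 shells fewer); Sr2+ < Rb+ (both 36 e⁻, Z=38>37); Rb+ < Br- (both 36 e⁻, Z=37>35).

Br- > Rb+ > Sr2+ > Be2+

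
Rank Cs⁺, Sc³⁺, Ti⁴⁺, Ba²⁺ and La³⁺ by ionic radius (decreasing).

Cs⁺ > Ba²⁺ > La³⁺ > Sc³⁺ > Ti⁴⁺

Electron counts and nuclear charges: Ti⁴⁺ (Z=22, 18 e⁻), Sc³⁺ (Z=21, 18 e⁻), La³⁺ (Z=57, 54 e⁻), Ba²⁺ (Z=56, 54 e⁻), Cs⁺ (Z=55, 54 e⁻). Ti⁴⁺ < Sc³⁺ (isoelectronic, higher Z=22 is smaller); Sc³⁺ < La³⁺ (same group, 2 shells fewer); La³⁺ < Ba²⁺ (isoelectronic, higher Z=57 is smaller); Ba²⁺ < Cs⁺ (both 54 e⁻, Z=56>55).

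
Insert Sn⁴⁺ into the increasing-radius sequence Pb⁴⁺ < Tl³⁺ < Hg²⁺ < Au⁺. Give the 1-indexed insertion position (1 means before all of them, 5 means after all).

Work out protons and electrons: Sn⁴⁺: 46 e⁻, Z=50, Pb⁴⁺: 78 e⁻, Z=82, Tl³⁺: 78 e⁻, Z=81, Hg²⁺: 78 e⁻, Z=80, Au⁺: 78 e⁻, Z=79. Sn⁴⁺ < Pb⁴⁺ (same group, 1 shell fewer); Pb⁴⁺ < Tl³⁺ (isoelectronic, higher Z=82 is smaller); Tl³⁺ < Hg²⁺ (isoelectronic, higher Z=81 is smaller); Hg²⁺ < Au⁺ (isoelectronic, higher Z=80 is smaller).
Merged order: Sn⁴⁺ < Pb⁴⁺ < Tl³⁺ < Hg²⁺ < Au⁺ — Sn⁴⁺ is number 1.

1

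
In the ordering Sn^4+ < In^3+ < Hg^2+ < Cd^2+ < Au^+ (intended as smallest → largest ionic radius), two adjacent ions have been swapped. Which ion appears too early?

Check each adjacent pair. Hg^2+ and Cd^2+ are reversed: Cd^2+ and Hg^2+ are in one column with the same charge; the lighter period-5 ion has one fewer shell and is smaller. No other neighbouring pair contradicts the periodic trends, so Hg^2+ is the ion listed too early.

Hg^2+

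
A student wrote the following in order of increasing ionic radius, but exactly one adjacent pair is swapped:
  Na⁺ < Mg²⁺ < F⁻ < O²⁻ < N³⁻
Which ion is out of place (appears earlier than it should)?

Na⁺

The pair Na⁺, Mg²⁺ is the wrong way round — both have 10 electrons but Z(Mg)=12 > Z(Na)=11, so Mg²⁺ should be the smaller of the two. All other adjacent pairs agree with periodic trends, so Na⁺ is the misplaced ion.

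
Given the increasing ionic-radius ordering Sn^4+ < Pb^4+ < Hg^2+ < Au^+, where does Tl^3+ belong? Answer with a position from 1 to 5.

First list Z and electron count for each: Sn^4+: 46 e⁻, Z=50, Pb^4+: 78 e⁻, Z=82, Tl^3+: 78 e⁻, Z=81, Hg^2+: 78 e⁻, Z=80, Au^+: 78 e⁻, Z=79. Sn^4+ < Pb^4+ (same group, period 5 vs 6); Pb^4+ < Tl^3+ (both 78 e⁻, Z=82>81); Tl^3+ < Hg^2+ (both 78 e⁻, Z=81>80); Hg^2+ < Au^+ (isoelectronic, higher Z=80 is smaller).
Merged order: Sn^4+ < Pb^4+ < Tl^3+ < Hg^2+ < Au^+ — Tl^3+ is number 3.

3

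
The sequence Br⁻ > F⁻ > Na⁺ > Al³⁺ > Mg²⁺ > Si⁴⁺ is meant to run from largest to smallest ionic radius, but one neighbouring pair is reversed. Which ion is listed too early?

Al³⁺

Scanning neighbour by neighbour, only Al³⁺/Mg²⁺ violates a trend: they are isoelectronic (10 e⁻) and Al has more protons than Mg (13 vs 12), making Al³⁺ smaller. That makes Al³⁺ the one sitting a position early relative to where it belongs.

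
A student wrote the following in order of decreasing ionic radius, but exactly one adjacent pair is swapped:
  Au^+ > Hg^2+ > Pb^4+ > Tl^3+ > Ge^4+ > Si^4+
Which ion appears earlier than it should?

Compare adjacent ions: they are isoelectronic (78 e⁻) and Pb has more protons than Tl (82 vs 81), making Pb^4+ smaller — yet in this decreasing list Pb^4+ sits before Tl^3+. Nothing else is reversed, so Pb^4+ should move one place to the right.

Pb^4+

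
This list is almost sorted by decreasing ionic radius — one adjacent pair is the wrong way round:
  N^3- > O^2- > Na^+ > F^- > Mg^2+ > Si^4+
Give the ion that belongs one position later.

Na^+

Scanning neighbour by neighbour, only Na^+/F^- violates a trend: Na^+ and F^- share 10 electrons; the higher nuclear charge on Na (Z=11) contracts it more, so Na^+ < F^-. That makes Na^+ the one sitting a position early relative to where it belongs.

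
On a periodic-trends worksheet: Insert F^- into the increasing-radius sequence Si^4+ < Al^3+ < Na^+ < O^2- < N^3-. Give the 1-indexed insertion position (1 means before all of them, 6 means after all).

4

Isoelectronic series (10 e⁻ each). Size is set by nuclear charge: more protons means a smaller ion. Si^4+ (Z=14), Al^3+ (Z=13), Na^+ (Z=11), F^- (Z=9), O^2- (Z=8), N^3- (Z=7).
With F^- included the full order is Si^4+ < Al^3+ < Na^+ < F^- < O^2- < N^3-, so it takes position 4.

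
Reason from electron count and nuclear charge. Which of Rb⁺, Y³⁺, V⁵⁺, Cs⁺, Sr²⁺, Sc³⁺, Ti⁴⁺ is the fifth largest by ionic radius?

Sc³⁺

Electron counts and nuclear charges: V⁵⁺ (Z=23, 18 e⁻), Ti⁴⁺ (Z=22, 18 e⁻), Sc³⁺ (Z=21, 18 e⁻), Y³⁺ (Z=39, 36 e⁻), Sr²⁺ (Z=38, 36 e⁻), Rb⁺ (Z=37, 36 e⁻), Cs⁺ (Z=55, 54 e⁻). V⁵⁺ < Ti⁴⁺ (isoelectronic, higher Z=23 is smaller); Ti⁴⁺ < Sc³⁺ (isoelectronic, higher Z=22 is smaller); Sc³⁺ < Y³⁺ (same group, 1 shell fewer); Y³⁺ < Sr²⁺ (both 36 e⁻, Z=39>38); Sr²⁺ < Rb⁺ (both 36 e⁻, Z=38>37); Rb⁺ < Cs⁺ (same group, 1 shell fewer).
Ordering: V⁵⁺ < Ti⁴⁺ < Sc³⁺ < Y³⁺ < Sr²⁺ < Rb⁺ < Cs⁺. The fifth largest is Sc³⁺.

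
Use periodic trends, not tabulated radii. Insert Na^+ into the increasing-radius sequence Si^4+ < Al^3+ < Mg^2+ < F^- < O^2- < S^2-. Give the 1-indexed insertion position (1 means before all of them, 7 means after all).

4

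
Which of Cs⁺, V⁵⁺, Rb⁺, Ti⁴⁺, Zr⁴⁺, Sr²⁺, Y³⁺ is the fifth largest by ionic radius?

Zr⁴⁺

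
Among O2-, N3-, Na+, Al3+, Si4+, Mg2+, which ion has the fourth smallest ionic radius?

These species are isoelectronic with 10 electrons. The only difference is the number of protons: Si4+ (Z=14), Al3+ (Z=13), Mg2+ (Z=12), Na+ (Z=11), O2- (Z=8), N3- (Z=7). The strongest nuclear pull (Si4+) gives the smallest ion.
So the order is Si4+ < Al3+ < Mg2+ < Na+ < O2- < N3-; the 4th-smallest ion is Na+.

Na+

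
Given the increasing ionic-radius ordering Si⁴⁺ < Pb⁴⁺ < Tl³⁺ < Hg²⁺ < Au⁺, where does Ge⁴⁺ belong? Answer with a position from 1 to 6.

2

Work out protons and electrons: Si⁴⁺: 10 e⁻, Z=14, Ge⁴⁺: 28 e⁻, Z=32, Pb⁴⁺: 78 e⁻, Z=82, Tl³⁺: 78 e⁻, Z=81, Hg²⁺: 78 e⁻, Z=80, Au⁺: 78 e⁻, Z=79. Si⁴⁺ < Ge⁴⁺ (same group, period 3 vs 4); Ge⁴⁺ < Pb⁴⁺ (same group, period 4 vs 6); Pb⁴⁺ < Tl³⁺ (both 78 e⁻, Z=82>81); Tl³⁺ < Hg²⁺ (isoelectronic, higher Z=81 is smaller); Hg²⁺ < Au⁺ (both 78 e⁻, Z=80>79).
Putting Ge⁴⁺ in gives Si⁴⁺ < Ge⁴⁺ < Pb⁴⁺ < Tl³⁺ < Hg²⁺ < Au⁺; it lands at slot 2.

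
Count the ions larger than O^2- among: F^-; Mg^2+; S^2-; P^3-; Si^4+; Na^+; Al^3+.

2

First list Z and electron count for each: Si^4+: 10 e⁻, Z=14, Al^3+: 10 e⁻, Z=13, Mg^2+: 10 e⁻, Z=12, Na^+: 10 e⁻, Z=11, F^-: 10 e⁻, Z=9, O^2-: 10 e⁻, Z=8, S^2-: 18 e⁻, Z=16, P^3-: 18 e⁻, Z=15. Si^4+ < Al^3+ (both 10 e⁻, Z=14>13); Al^3+ < Mg^2+ (both 10 e⁻, Z=13>12); Mg^2+ < Na^+ (both 10 e⁻, Z=12>11); Na^+ < F^- (isoelectronic, higher Z=11 is smaller); F^- < O^2- (both 10 e⁻, Z=9>8); O^2- < S^2- (same group, 1 shell fewer); S^2- < P^3- (isoelectronic, higher Z=16 is smaller).
Overall: Si^4+ < Al^3+ < Mg^2+ < Na^+ < F^- < O^2- < S^2- < P^3-. O^2- has 5 below it and 2 above. So 2 are larger.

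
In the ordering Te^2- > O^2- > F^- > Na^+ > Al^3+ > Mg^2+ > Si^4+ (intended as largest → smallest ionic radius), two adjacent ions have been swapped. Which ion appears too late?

Mg^2+

The pair Al^3+, Mg^2+ is the wrong way round — they are isoelectronic (10 e⁻) and Al has more protons than Mg (13 vs 12), making Al^3+ smaller. All other adjacent pairs agree with periodic trends, so Mg^2+ is the misplaced ion.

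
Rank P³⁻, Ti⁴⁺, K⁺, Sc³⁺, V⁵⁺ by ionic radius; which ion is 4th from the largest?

Ti⁴⁺

All of these have 18 electrons (isoelectronic). With the same electron cloud, the ion with the most protons pulls it in tightest. Nuclear charges: V⁵⁺ (Z=23), Ti⁴⁺ (Z=22), Sc³⁺ (Z=21), K⁺ (Z=19), P³⁻ (Z=15). Highest Z is smallest.
Ordering: V⁵⁺ < Ti⁴⁺ < Sc³⁺ < K⁺ < P³⁻. The 4th largest is Ti⁴⁺.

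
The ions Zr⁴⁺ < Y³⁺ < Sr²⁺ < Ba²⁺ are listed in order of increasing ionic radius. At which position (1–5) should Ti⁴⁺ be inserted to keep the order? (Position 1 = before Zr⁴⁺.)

Tabulating Z and e⁻: Ti⁴⁺ has 18 e⁻ (Z=22), Zr⁴⁺ has 36 e⁻ (Z=40), Y³⁺ has 36 e⁻ (Z=39), Sr²⁺ has 36 e⁻ (Z=38), Ba²⁺ has 54 e⁻ (Z=56). Ti⁴⁺ < Zr⁴⁺ (same group, period 4 vs 5); Zr⁴⁺ < Y³⁺ (isoelectronic, higher Z=40 is smaller); Y³⁺ < Sr²⁺ (both 36 e⁻, Z=39>38); Sr²⁺ < Ba²⁺ (same group, 1 shell fewer).
Merged order: Ti⁴⁺ < Zr⁴⁺ < Y³⁺ < Sr²⁺ < Ba²⁺ — Ti⁴⁺ is number 1.

1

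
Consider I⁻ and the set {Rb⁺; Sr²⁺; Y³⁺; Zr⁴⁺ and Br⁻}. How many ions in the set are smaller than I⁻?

5

Electron counts and nuclear charges: Zr⁴⁺ (Z=40, 36 e⁻), Y³⁺ (Z=39, 36 e⁻), Sr²⁺ (Z=38, 36 e⁻), Rb⁺ (Z=37, 36 e⁻), Br⁻ (Z=35, 36 e⁻), I⁻ (Z=53, 54 e⁻). Zr⁴⁺ < Y³⁺ (isoelectronic, higher Z=40 is smaller); Y³⁺ < Sr²⁺ (isoelectronic, higher Z=39 is smaller); Sr²⁺ < Rb⁺ (isoelectronic, higher Z=38 is smaller); Rb⁺ < Br⁻ (both 36 e⁻, Z=37>35); Br⁻ < I⁻ (same group, period 4 vs 5).
Ordering all of them (including I⁻) by radius gives Zr⁴⁺ < Y³⁺ < Sr²⁺ < Rb⁺ < Br⁻ < I⁻. So 5 are smaller.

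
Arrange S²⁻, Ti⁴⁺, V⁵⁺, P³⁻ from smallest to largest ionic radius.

V⁵⁺ < Ti⁴⁺ < S²⁻ < P³⁻

All of these have 18 electrons (isoelectronic). With the same electron cloud, the ion with the most protons pulls it in tightest. Nuclear charges: V⁵⁺ (Z=23), Ti⁴⁺ (Z=22), S²⁻ (Z=16), P³⁻ (Z=15). Highest Z is smallest.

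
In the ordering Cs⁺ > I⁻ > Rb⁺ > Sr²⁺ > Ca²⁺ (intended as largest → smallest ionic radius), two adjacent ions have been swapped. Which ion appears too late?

Compare adjacent ions: Cs⁺ and I⁻ share 54 electrons; the higher nuclear charge on Cs (Z=55) contracts it more, so Cs⁺ < I⁻ — yet in this decreasing list Cs⁺ sits before I⁻. Nothing else is reversed, so I⁻ should move one place to the left.

I⁻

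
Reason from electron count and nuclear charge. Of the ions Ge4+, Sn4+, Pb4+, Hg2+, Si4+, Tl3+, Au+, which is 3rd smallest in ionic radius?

Sn4+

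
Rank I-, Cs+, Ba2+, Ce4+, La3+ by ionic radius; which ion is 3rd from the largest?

Each ion has 54 electrons. The ranking follows nuclear charge in reverse — greater Z gives a smaller radius. Ce4+ (Z=58), La3+ (Z=57), Ba2+ (Z=56), Cs+ (Z=55), I- (Z=53).
So the order is Ce4+ < La3+ < Ba2+ < Cs+ < I-; the 3rd-largest ion is Ba2+.

Ba2+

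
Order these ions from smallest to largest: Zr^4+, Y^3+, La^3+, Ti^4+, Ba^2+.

Ti^4+ < Zr^4+ < Y^3+ < La^3+ < Ba^2+

Tabulating Z and e⁻: Ti^4+ has 18 e⁻ (Z=22), Zr^4+ has 36 e⁻ (Z=40), Y^3+ has 36 e⁻ (Z=39), La^3+ has 54 e⁻ (Z=57), Ba^2+ has 54 e⁻ (Z=56). Ti^4+ < Zr^4+ (same group, 1 shell fewer); Zr^4+ < Y^3+ (isoelectronic, higher Z=40 is smaller); Y^3+ < La^3+ (same group, 1 shell fewer); La^3+ < Ba^2+ (both 54 e⁻, Z=57>56).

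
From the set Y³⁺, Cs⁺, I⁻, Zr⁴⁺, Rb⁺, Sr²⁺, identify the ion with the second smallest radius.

Tabulating Z and e⁻: Zr⁴⁺ has 36 e⁻ (Z=40), Y³⁺ has 36 e⁻ (Z=39), Sr²⁺ has 36 e⁻ (Z=38), Rb⁺ has 36 e⁻ (Z=37), Cs⁺ has 54 e⁻ (Z=55), I⁻ has 54 e⁻ (Z=53). Zr⁴⁺ < Y³⁺ (isoelectronic, higher Z=40 is smaller); Y³⁺ < Sr²⁺ (isoelectronic, higher Z=39 is smaller); Sr²⁺ < Rb⁺ (isoelectronic, higher Z=38 is smaller); Rb⁺ < Cs⁺ (same group, 1 shell fewer); Cs⁺ < I⁻ (isoelectronic, higher Z=55 is smaller).
Ordering: Zr⁴⁺ < Y³⁺ < Sr²⁺ < Rb⁺ < Cs⁺ < I⁻. The second smallest is Y³⁺.

Y³⁺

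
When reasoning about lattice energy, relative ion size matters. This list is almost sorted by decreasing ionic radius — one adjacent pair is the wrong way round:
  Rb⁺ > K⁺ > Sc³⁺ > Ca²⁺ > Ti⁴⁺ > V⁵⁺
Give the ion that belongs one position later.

Sc³⁺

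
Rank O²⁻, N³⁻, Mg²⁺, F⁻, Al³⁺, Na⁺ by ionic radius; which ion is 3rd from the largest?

F⁻

All of these have 10 electrons (isoelectronic). With the same electron cloud, the ion with the most protons pulls it in tightest. Nuclear charges: Al³⁺ (Z=13), Mg²⁺ (Z=12), Na⁺ (Z=11), F⁻ (Z=9), O²⁻ (Z=8), N³⁻ (Z=7). Highest Z is smallest.
Ordering: Al³⁺ < Mg²⁺ < Na⁺ < F⁻ < O²⁻ < N³⁻. The 3rd largest is F⁻.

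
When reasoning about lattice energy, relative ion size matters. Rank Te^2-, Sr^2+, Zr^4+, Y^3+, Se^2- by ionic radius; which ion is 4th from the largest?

Y^3+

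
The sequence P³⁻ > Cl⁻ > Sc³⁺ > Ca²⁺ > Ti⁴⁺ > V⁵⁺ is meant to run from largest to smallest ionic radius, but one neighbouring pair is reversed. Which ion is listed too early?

Sc³⁺

Compare adjacent ions: both have 18 electrons but Z(Sc)=21 > Z(Ca)=20, so Sc³⁺ should be the smaller of the two — yet in this decreasing list Sc³⁺ sits before Ca²⁺. Nothing else is reversed, so Sc³⁺ should move one place to the right.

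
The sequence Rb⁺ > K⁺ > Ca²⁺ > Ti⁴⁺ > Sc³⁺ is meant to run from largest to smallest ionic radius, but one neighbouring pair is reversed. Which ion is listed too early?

Check each adjacent pair. Ti⁴⁺ and Sc³⁺ are reversed: they are isoelectronic (18 e⁻) and Ti has more protons than Sc (22 vs 21), making Ti⁴⁺ smaller. No other neighbouring pair contradicts the periodic trends, so Ti⁴⁺ is the ion listed too early.

Ti⁴⁺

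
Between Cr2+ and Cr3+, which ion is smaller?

For a single element, ionic radius drops as positive charge rises — Cr3+ < Cr2+.

Cr3+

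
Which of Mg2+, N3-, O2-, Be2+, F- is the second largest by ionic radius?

O2-

Be2+ has 2 e⁻ (Z=4), Mg2+ has 10 e⁻ (Z=12), F- has 10 e⁻ (Z=9), O2- has 10 e⁻ (Z=8), N3- has 10 e⁻ (Z=7). Be2+ < Mg2+ (same group, 1 shell fewer); Mg2+ < F- (isoelectronic, higher Z=12 is smaller); F- < O2- (isoelectronic, higher Z=9 is smaller); O2- < N3- (isoelectronic, higher Z=8 is smaller).
That gives Be2+ < Mg2+ < F- < O2- < N3-. From the largest end, number 2 is O2-.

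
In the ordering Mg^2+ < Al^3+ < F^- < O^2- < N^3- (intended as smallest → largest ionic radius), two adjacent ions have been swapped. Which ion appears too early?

Mg^2+

Scanning neighbour by neighbour, only Mg^2+/Al^3+ violates a trend: they are isoelectronic (10 e⁻) and Al has more protons than Mg (13 vs 12), making Al^3+ smaller. That makes Mg^2+ the one sitting a position early relative to where it belongs.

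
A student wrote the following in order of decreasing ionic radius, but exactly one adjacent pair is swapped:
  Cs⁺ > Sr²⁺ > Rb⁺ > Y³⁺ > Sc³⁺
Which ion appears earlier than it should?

Compare adjacent ions: they are isoelectronic (36 e⁻) and Sr has more protons than Rb (38 vs 37), making Sr²⁺ smaller — yet in this decreasing list Sr²⁺ sits before Rb⁺. Nothing else is reversed, so Sr²⁺ should move one place to the right.

Sr²⁺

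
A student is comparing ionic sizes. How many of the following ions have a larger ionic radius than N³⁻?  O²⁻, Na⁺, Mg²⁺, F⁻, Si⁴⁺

0

Each ion has 10 electrons. The ranking follows nuclear charge in reverse — greater Z gives a smaller radius. Si⁴⁺ (Z=14), Mg²⁺ (Z=12), Na⁺ (Z=11), F⁻ (Z=9), O²⁻ (Z=8), N³⁻ (Z=7).
Ordering all of them (including N³⁻) by radius gives Si⁴⁺ < Mg²⁺ < Na⁺ < F⁻ < O²⁻ < N³⁻. That's 0.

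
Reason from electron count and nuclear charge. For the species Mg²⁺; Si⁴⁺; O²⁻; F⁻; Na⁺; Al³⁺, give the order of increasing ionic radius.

Isoelectronic series (10 e⁻ each). Size is set by nuclear charge: more protons means a smaller ion. Si⁴⁺ (Z=14), Al³⁺ (Z=13), Mg²⁺ (Z=12), Na⁺ (Z=11), F⁻ (Z=9), O²⁻ (Z=8).

Si⁴⁺ < Al³⁺ < Mg²⁺ < Na⁺ < F⁻ < O²⁻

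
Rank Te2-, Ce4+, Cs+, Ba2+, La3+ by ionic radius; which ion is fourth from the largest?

La3+

All of these have 54 electrons (isoelectronic). With the same electron cloud, the ion with the most protons pulls it in tightest. Nuclear charges: Ce4+ (Z=58), La3+ (Z=57), Ba2+ (Z=56), Cs+ (Z=55), Te2- (Z=52). Highest Z is smallest.
Ordering: Ce4+ < La3+ < Ba2+ < Cs+ < Te2-. The fourth largest is La3+.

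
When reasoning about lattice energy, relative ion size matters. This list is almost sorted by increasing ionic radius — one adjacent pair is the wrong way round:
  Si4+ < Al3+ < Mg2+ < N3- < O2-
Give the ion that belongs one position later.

N3-

Check each adjacent pair. N3- and O2- are reversed: both have 10 electrons but Z(O)=8 > Z(N)=7, so O2- should be the smaller of the two. No other neighbouring pair contradicts the periodic trends, so N3- is the ion listed too early.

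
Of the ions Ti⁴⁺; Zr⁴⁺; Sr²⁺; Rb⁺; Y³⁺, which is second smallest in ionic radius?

Zr⁴⁺

Ti⁴⁺ has 18 e⁻ (Z=22), Zr⁴⁺ has 36 e⁻ (Z=40), Y³⁺ has 36 e⁻ (Z=39), Sr²⁺ has 36 e⁻ (Z=38), Rb⁺ has 36 e⁻ (Z=37). Ti⁴⁺ < Zr⁴⁺ (same group, period 4 vs 5); Zr⁴⁺ < Y³⁺ (both 36 e⁻, Z=40>39); Y³⁺ < Sr²⁺ (isoelectronic, higher Z=39 is smaller); Sr²⁺ < Rb⁺ (isoelectronic, higher Z=38 is smaller).
Full ascending order: Ti⁴⁺ < Zr⁴⁺ < Y³⁺ < Sr²⁺ < Rb⁺. Counting from the smallest, position 2 is Zr⁴⁺.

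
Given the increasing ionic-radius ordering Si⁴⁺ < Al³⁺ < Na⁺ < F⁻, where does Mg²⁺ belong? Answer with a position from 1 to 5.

3

Each ion has 10 electrons. The ranking follows nuclear charge in reverse — greater Z gives a smaller radius. Si⁴⁺ (Z=14), Al³⁺ (Z=13), Mg²⁺ (Z=12), Na⁺ (Z=11), F⁻ (Z=9).
The complete sequence is Si⁴⁺ < Al³⁺ < Mg²⁺ < Na⁺ < F⁻. Mg²⁺ sits at position 3.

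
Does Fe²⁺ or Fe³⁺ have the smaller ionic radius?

For a single element, ionic radius drops as positive charge rises — Fe³⁺ < Fe²⁺.

Fe³⁺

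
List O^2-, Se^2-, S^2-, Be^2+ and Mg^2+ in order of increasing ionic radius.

Electron counts and nuclear charges: Be^2+ has 2 e⁻ (Z=4), Mg^2+ has 10 e⁻ (Z=12), O^2- has 10 e⁻ (Z=8), S^2- has 18 e⁻ (Z=16), Se^2- has 36 e⁻ (Z=34). Be^2+ < Mg^2+ (same group, period 2 vs 3); Mg^2+ < O^2- (both 10 e⁻, Z=12>8); O^2- < S^2- (same group, 1 shell fewer); S^2- < Se^2- (same group, period 3 vs 4).

Be^2+ < Mg^2+ < O^2- < S^2- < Se^2-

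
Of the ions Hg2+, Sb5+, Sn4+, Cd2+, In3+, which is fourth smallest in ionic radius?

Cd2+

Sb5+: 46 e⁻, Z=51, Sn4+: 46 e⁻, Z=50, In3+: 46 e⁻, Z=49, Cd2+: 46 e⁻, Z=48, Hg2+: 78 e⁻, Z=80. Sb5+ < Sn4+ (isoelectronic, higher Z=51 is smaller); Sn4+ < In3+ (isoelectronic, higher Z=50 is smaller); In3+ < Cd2+ (both 46 e⁻, Z=49>48); Cd2+ < Hg2+ (same group, 1 shell fewer).
Full ascending order: Sb5+ < Sn4+ < In3+ < Cd2+ < Hg2+. Counting from the smallest, position 4 is Cd2+.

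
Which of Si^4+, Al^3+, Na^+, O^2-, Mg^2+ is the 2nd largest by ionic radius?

Isoelectronic series (10 e⁻ each). Size is set by nuclear charge: more protons means a smaller ion. Si^4+ (Z=14), Al^3+ (Z=13), Mg^2+ (Z=12), Na^+ (Z=11), O^2- (Z=8).
That gives Si^4+ < Al^3+ < Mg^2+ < Na^+ < O^2-. From the largest end, number 2 is Na^+.

Na^+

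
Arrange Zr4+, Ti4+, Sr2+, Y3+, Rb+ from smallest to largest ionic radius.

First list Z and electron count for each: Ti4+: 18 e⁻, Z=22, Zr4+: 36 e⁻, Z=40, Y3+: 36 e⁻, Z=39, Sr2+: 36 e⁻, Z=38, Rb+: 36 e⁻, Z=37. Ti4+ < Zr4+ (same group, period 4 vs 5); Zr4+ < Y3+ (isoelectronic, higher Z=40 is smaller); Y3+ < Sr2+ (isoelectronic, higher Z=39 is smaller); Sr2+ < Rb+ (isoelectronic, higher Z=38 is smaller).

Ti4+ < Zr4+ < Y3+ < Sr2+ < Rb+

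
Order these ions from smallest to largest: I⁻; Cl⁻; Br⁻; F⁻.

These ions sit in one column with identical charge. Each step down the periodic table adds a principal shell, increasing the radius.

F⁻ < Cl⁻ < Br⁻ < I⁻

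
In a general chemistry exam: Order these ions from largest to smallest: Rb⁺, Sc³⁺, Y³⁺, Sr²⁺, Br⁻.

Work out protons and electrons: Sc³⁺ has 18 e⁻ (Z=21), Y³⁺ has 36 e⁻ (Z=39), Sr²⁺ has 36 e⁻ (Z=38), Rb⁺ has 36 e⁻ (Z=37), Br⁻ has 36 e⁻ (Z=35). Sc³⁺ < Y³⁺ (same group, 1 shell fewer); Y³⁺ < Sr²⁺ (isoelectronic, higher Z=39 is smaller); Sr²⁺ < Rb⁺ (both 36 e⁻, Z=38>37); Rb⁺ < Br⁻ (both 36 e⁻, Z=37>35).

Br⁻ > Rb⁺ > Sr²⁺ > Y³⁺ > Sc³⁺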